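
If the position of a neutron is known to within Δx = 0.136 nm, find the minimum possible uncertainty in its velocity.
231.479 m/s

Using the Heisenberg uncertainty principle and Δp = mΔv:
ΔxΔp ≥ ℏ/2
Δx(mΔv) ≥ ℏ/2

The minimum uncertainty in velocity is:
Δv_min = ℏ/(2mΔx)
Δv_min = (1.055e-34 J·s) / (2 × 1.675e-27 kg × 1.360e-10 m)
Δv_min = 2.315e+02 m/s = 231.479 m/s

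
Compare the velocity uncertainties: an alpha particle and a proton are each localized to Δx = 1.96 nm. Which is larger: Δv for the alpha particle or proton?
The proton has the larger minimum velocity uncertainty, by a ratio of 4.0.

For both particles, Δp_min = ℏ/(2Δx) = 2.690e-26 kg·m/s (same for both).

The velocity uncertainty is Δv = Δp/m:
- alpha particle: Δv = 2.690e-26 / 6.645e-27 = 4.049e+00 m/s = 4.049 m/s
- proton: Δv = 2.690e-26 / 1.673e-27 = 1.608e+01 m/s = 16.084 m/s

Ratio: 1.608e+01 / 4.049e+00 = 4.0

The lighter particle has larger velocity uncertainty because Δv ∝ 1/m.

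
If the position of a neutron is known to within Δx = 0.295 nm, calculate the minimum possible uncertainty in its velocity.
106.716 m/s

Using the Heisenberg uncertainty principle and Δp = mΔv:
ΔxΔp ≥ ℏ/2
Δx(mΔv) ≥ ℏ/2

The minimum uncertainty in velocity is:
Δv_min = ℏ/(2mΔx)
Δv_min = (1.055e-34 J·s) / (2 × 1.675e-27 kg × 2.950e-10 m)
Δv_min = 1.067e+02 m/s = 106.716 m/s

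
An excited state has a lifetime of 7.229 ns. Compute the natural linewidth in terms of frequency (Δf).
11.008 MHz

Using the energy-time uncertainty principle and E = hf:
ΔEΔt ≥ ℏ/2
hΔf·Δt ≥ ℏ/2

The minimum frequency uncertainty is:
Δf = ℏ/(2hτ) = 1/(4πτ)
Δf = 1/(4π × 7.229e-09 s)
Δf = 1.101e+07 Hz = 11.008 MHz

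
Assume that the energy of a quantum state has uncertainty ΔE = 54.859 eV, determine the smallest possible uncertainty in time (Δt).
5.999 as

Using the energy-time uncertainty principle:
ΔEΔt ≥ ℏ/2

The minimum uncertainty in time is:
Δt_min = ℏ/(2ΔE)
Δt_min = (1.055e-34 J·s) / (2 × 8.789e-18 J)
Δt_min = 5.999e-18 s = 5.999 as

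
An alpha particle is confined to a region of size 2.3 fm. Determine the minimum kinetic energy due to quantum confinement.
246.845 keV

Using the uncertainty principle:

1. Position uncertainty: Δx ≈ 2.300e-15 m
2. Minimum momentum uncertainty: Δp = ℏ/(2Δx) = 2.293e-20 kg·m/s
3. Minimum kinetic energy:
   KE = (Δp)²/(2m) = (2.293e-20)²/(2 × 6.645e-27 kg)
   KE = 3.955e-14 J = 246.845 keV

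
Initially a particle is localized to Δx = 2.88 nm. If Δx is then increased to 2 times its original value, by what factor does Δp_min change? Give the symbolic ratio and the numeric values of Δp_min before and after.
Original Δp_min = 1.831 × 10^-26 kg·m/s; new Δp'_min = 9.154 × 10^-27 kg·m/s; ratio Δp'_min/Δp_min = 1/2.

From the uncertainty principle ΔxΔp ≥ ℏ/2, the minimum momentum uncertainty is Δp_min = ℏ/(2Δx).

Original (Δx = 2.88 nm = 2.880e-09 m):
Δp_min = (1.055e-34 J·s)/(2 × 2.880e-09 m) = 1.831e-26 kg·m/s

When Δx → 2Δx:
Δp'_min = ℏ/(2 × 2Δx) = (1/2) × ℏ/(2Δx) = (1/2) × Δp_min
Δp'_min = 1/2 × 1.831e-26 kg·m/s = 9.154e-27 kg·m/s

Since Δp_min ∝ 1/Δx, when Δx is increased to 2 times its original value, Δp_min decreases to 1/2 of its original value.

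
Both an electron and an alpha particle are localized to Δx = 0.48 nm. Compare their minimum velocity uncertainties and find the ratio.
The electron has the larger minimum velocity uncertainty, by a ratio of 7294.3.

For both particles, Δp_min = ℏ/(2Δx) = 1.099e-25 kg·m/s (same for both).

The velocity uncertainty is Δv = Δp/m:
- electron: Δv = 1.099e-25 / 9.109e-31 = 1.206e+05 m/s = 120.591 km/s
- alpha particle: Δv = 1.099e-25 / 6.645e-27 = 1.653e+01 m/s = 16.532 m/s

Ratio: 1.206e+05 / 1.653e+01 = 7294.3

The lighter particle has larger velocity uncertainty because Δv ∝ 1/m.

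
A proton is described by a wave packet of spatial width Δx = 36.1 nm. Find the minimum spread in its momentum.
1.461 × 10^-27 kg·m/s

For a wave packet, the spatial width Δx and momentum spread Δp are related by the uncertainty principle:
ΔxΔp ≥ ℏ/2

The minimum momentum spread is:
Δp_min = ℏ/(2Δx)
Δp_min = (1.055e-34 J·s) / (2 × 3.610e-08 m)
Δp_min = 1.461e-27 kg·m/s

A wave packet cannot have both a well-defined position and well-defined momentum.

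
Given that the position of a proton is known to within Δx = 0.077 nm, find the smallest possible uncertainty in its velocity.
409.409 m/s

Using the Heisenberg uncertainty principle and Δp = mΔv:
ΔxΔp ≥ ℏ/2
Δx(mΔv) ≥ ℏ/2

The minimum uncertainty in velocity is:
Δv_min = ℏ/(2mΔx)
Δv_min = (1.055e-34 J·s) / (2 × 1.673e-27 kg × 7.700e-11 m)
Δv_min = 4.094e+02 m/s = 409.409 m/s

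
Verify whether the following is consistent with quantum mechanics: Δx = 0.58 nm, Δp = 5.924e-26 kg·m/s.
No, it violates the uncertainty principle (impossible measurement).

Calculate the product ΔxΔp:
ΔxΔp = (5.800e-10 m) × (5.924e-26 kg·m/s)
ΔxΔp = 3.436e-35 J·s

Compare to the minimum allowed value ℏ/2:
ℏ/2 = 5.273e-35 J·s

Since ΔxΔp = 3.436e-35 J·s < 5.273e-35 J·s = ℏ/2,
the measurement violates the uncertainty principle.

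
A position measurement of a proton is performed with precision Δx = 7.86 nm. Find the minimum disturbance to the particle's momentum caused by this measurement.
6.708 × 10^-27 kg·m/s

The uncertainty principle implies that measuring position disturbs momentum:
ΔxΔp ≥ ℏ/2

When we measure position with precision Δx, we necessarily introduce a momentum uncertainty:
Δp ≥ ℏ/(2Δx)
Δp_min = (1.055e-34 J·s) / (2 × 7.860e-09 m)
Δp_min = 6.708e-27 kg·m/s

The more precisely we measure position, the greater the momentum disturbance.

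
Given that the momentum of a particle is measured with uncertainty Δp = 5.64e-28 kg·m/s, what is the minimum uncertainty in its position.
93.490 nm

Using the Heisenberg uncertainty principle:
ΔxΔp ≥ ℏ/2

The minimum uncertainty in position is:
Δx_min = ℏ/(2Δp)
Δx_min = (1.055e-34 J·s) / (2 × 5.640e-28 kg·m/s)
Δx_min = 9.349e-08 m = 93.490 nm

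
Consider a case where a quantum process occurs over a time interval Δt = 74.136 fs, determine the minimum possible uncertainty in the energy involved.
4.439 meV

Using the energy-time uncertainty principle:
ΔEΔt ≥ ℏ/2

The minimum uncertainty in energy is:
ΔE_min = ℏ/(2Δt)
ΔE_min = (1.055e-34 J·s) / (2 × 7.414e-14 s)
ΔE_min = 7.112e-22 J = 4.439 meV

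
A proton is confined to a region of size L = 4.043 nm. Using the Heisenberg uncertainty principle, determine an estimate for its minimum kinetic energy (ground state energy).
317.356 neV

Using the uncertainty principle to estimate ground state energy:

1. The position uncertainty is approximately the confinement size:
   Δx ≈ L = 4.043e-09 m

2. From ΔxΔp ≥ ℏ/2, the minimum momentum uncertainty is:
   Δp ≈ ℏ/(2L) = 1.304e-26 kg·m/s

3. The kinetic energy is approximately:
   KE ≈ (Δp)²/(2m) = (1.304e-26)²/(2 × 1.673e-27 kg)
   KE ≈ 5.085e-26 J = 317.356 neV

This is an order-of-magnitude estimate of the ground state energy.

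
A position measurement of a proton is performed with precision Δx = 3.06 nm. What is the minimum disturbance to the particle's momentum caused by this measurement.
1.723 × 10^-26 kg·m/s

The uncertainty principle implies that measuring position disturbs momentum:
ΔxΔp ≥ ℏ/2

When we measure position with precision Δx, we necessarily introduce a momentum uncertainty:
Δp ≥ ℏ/(2Δx)
Δp_min = (1.055e-34 J·s) / (2 × 3.060e-09 m)
Δp_min = 1.723e-26 kg·m/s

The more precisely we measure position, the greater the momentum disturbance.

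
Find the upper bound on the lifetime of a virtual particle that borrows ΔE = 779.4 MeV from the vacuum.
4.223 × 10^-25 s

Using the energy-time uncertainty principle:
ΔEΔt ≥ ℏ/2

For a virtual particle borrowing energy ΔE, the maximum lifetime is:
Δt_max = ℏ/(2ΔE)

Converting energy:
ΔE = 779.4 MeV = 1.249e-10 J

Δt_max = (1.055e-34 J·s) / (2 × 1.249e-10 J)
Δt_max = 4.223e-25 s = 4.223 × 10^-25 s

Virtual particles with higher borrowed energy exist for shorter times.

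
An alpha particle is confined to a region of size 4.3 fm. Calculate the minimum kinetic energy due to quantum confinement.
70.622 keV

Using the uncertainty principle:

1. Position uncertainty: Δx ≈ 4.300e-15 m
2. Minimum momentum uncertainty: Δp = ℏ/(2Δx) = 1.226e-20 kg·m/s
3. Minimum kinetic energy:
   KE = (Δp)²/(2m) = (1.226e-20)²/(2 × 6.645e-27 kg)
   KE = 1.131e-14 J = 70.622 keV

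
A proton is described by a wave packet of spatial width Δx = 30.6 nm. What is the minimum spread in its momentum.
1.723 × 10^-27 kg·m/s

For a wave packet, the spatial width Δx and momentum spread Δp are related by the uncertainty principle:
ΔxΔp ≥ ℏ/2

The minimum momentum spread is:
Δp_min = ℏ/(2Δx)
Δp_min = (1.055e-34 J·s) / (2 × 3.060e-08 m)
Δp_min = 1.723e-27 kg·m/s

A wave packet cannot have both a well-defined position and well-defined momentum.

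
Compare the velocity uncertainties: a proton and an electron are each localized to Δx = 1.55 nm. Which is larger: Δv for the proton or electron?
The electron has the larger minimum velocity uncertainty, by a ratio of 1836.2.

For both particles, Δp_min = ℏ/(2Δx) = 3.402e-26 kg·m/s (same for both).

The velocity uncertainty is Δv = Δp/m:
- proton: Δv = 3.402e-26 / 1.673e-27 = 2.034e+01 m/s = 20.338 m/s
- electron: Δv = 3.402e-26 / 9.109e-31 = 3.734e+04 m/s = 37.344 km/s

Ratio: 3.734e+04 / 2.034e+01 = 1836.2

The lighter particle has larger velocity uncertainty because Δv ∝ 1/m.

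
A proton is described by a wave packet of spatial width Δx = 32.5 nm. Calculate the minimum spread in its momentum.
1.622 × 10^-27 kg·m/s

For a wave packet, the spatial width Δx and momentum spread Δp are related by the uncertainty principle:
ΔxΔp ≥ ℏ/2

The minimum momentum spread is:
Δp_min = ℏ/(2Δx)
Δp_min = (1.055e-34 J·s) / (2 × 3.250e-08 m)
Δp_min = 1.622e-27 kg·m/s

A wave packet cannot have both a well-defined position and well-defined momentum.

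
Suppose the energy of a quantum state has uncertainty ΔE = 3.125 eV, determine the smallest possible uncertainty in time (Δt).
105.314 as

Using the energy-time uncertainty principle:
ΔEΔt ≥ ℏ/2

The minimum uncertainty in time is:
Δt_min = ℏ/(2ΔE)
Δt_min = (1.055e-34 J·s) / (2 × 5.007e-19 J)
Δt_min = 1.053e-16 s = 105.314 as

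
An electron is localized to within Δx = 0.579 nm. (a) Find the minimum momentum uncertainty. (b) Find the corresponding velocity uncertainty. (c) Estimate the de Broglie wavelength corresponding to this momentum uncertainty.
(a) Δp_min = 9.107 × 10^-26 kg·m/s
(b) Δv_min = 99.972 km/s
(c) λ_dB = 7.276 nm

Step-by-step:

(a) From the uncertainty principle:
Δp_min = ℏ/(2Δx) = (1.055e-34 J·s)/(2 × 5.790e-10 m) = 9.107e-26 kg·m/s

(b) The velocity uncertainty:
Δv = Δp/m = (9.107e-26 kg·m/s)/(9.109e-31 kg) = 9.997e+04 m/s = 99.972 km/s

(c) The de Broglie wavelength for this momentum:
λ = h/p = (6.626e-34 J·s)/(9.107e-26 kg·m/s) = 7.276e-09 m = 7.276 nm

Note: The de Broglie wavelength is comparable to the localization size, as expected from wave-particle duality.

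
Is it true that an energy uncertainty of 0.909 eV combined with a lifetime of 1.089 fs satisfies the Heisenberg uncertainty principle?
Yes, it satisfies the uncertainty relation.

Calculate the product ΔEΔt:
ΔE = 0.909 eV = 1.456e-19 J
ΔEΔt = (1.456e-19 J) × (1.089e-15 s)
ΔEΔt = 1.586e-34 J·s

Compare to the minimum allowed value ℏ/2:
ℏ/2 = 5.273e-35 J·s

Since ΔEΔt = 1.586e-34 J·s ≥ 5.273e-35 J·s = ℏ/2,
this satisfies the uncertainty relation.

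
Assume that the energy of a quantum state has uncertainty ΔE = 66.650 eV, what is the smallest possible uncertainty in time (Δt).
4.938 as

Using the energy-time uncertainty principle:
ΔEΔt ≥ ℏ/2

The minimum uncertainty in time is:
Δt_min = ℏ/(2ΔE)
Δt_min = (1.055e-34 J·s) / (2 × 1.068e-17 J)
Δt_min = 4.938e-18 s = 4.938 as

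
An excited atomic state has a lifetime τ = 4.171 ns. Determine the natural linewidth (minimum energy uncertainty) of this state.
78.903 neV

Using the energy-time uncertainty principle:
ΔEΔt ≥ ℏ/2

The lifetime τ represents the time uncertainty Δt.
The natural linewidth (minimum energy uncertainty) is:

ΔE = ℏ/(2τ)
ΔE = (1.055e-34 J·s) / (2 × 4.171e-09 s)
ΔE = 1.264e-26 J = 78.903 neV

This natural linewidth limits the precision of spectroscopic measurements.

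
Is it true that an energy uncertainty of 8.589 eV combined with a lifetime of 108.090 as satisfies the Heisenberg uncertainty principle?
Yes, it satisfies the uncertainty relation.

Calculate the product ΔEΔt:
ΔE = 8.589 eV = 1.376e-18 J
ΔEΔt = (1.376e-18 J) × (1.081e-16 s)
ΔEΔt = 1.487e-34 J·s

Compare to the minimum allowed value ℏ/2:
ℏ/2 = 5.273e-35 J·s

Since ΔEΔt = 1.487e-34 J·s ≥ 5.273e-35 J·s = ℏ/2,
this satisfies the uncertainty relation.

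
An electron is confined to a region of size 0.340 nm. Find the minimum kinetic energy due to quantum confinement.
82.396 meV

Using the uncertainty principle:

1. Position uncertainty: Δx ≈ 3.400e-10 m
2. Minimum momentum uncertainty: Δp = ℏ/(2Δx) = 1.551e-25 kg·m/s
3. Minimum kinetic energy:
   KE = (Δp)²/(2m) = (1.551e-25)²/(2 × 9.109e-31 kg)
   KE = 1.320e-20 J = 82.396 meV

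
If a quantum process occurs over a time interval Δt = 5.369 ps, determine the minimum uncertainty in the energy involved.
61.297 μeV

Using the energy-time uncertainty principle:
ΔEΔt ≥ ℏ/2

The minimum uncertainty in energy is:
ΔE_min = ℏ/(2Δt)
ΔE_min = (1.055e-34 J·s) / (2 × 5.369e-12 s)
ΔE_min = 9.821e-24 J = 61.297 μeV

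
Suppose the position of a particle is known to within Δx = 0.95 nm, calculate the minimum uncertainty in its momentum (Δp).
5.550 × 10^-26 kg·m/s

Using the Heisenberg uncertainty principle:
ΔxΔp ≥ ℏ/2

The minimum uncertainty in momentum is:
Δp_min = ℏ/(2Δx)
Δp_min = (1.055e-34 J·s) / (2 × 9.500e-10 m)
Δp_min = 5.550e-26 kg·m/s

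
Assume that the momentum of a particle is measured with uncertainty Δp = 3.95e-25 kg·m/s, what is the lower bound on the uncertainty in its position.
133.490 pm

Using the Heisenberg uncertainty principle:
ΔxΔp ≥ ℏ/2

The minimum uncertainty in position is:
Δx_min = ℏ/(2Δp)
Δx_min = (1.055e-34 J·s) / (2 × 3.950e-25 kg·m/s)
Δx_min = 1.335e-10 m = 133.490 pm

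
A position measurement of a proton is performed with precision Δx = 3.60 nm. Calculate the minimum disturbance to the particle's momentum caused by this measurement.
1.465 × 10^-26 kg·m/s

The uncertainty principle implies that measuring position disturbs momentum:
ΔxΔp ≥ ℏ/2

When we measure position with precision Δx, we necessarily introduce a momentum uncertainty:
Δp ≥ ℏ/(2Δx)
Δp_min = (1.055e-34 J·s) / (2 × 3.600e-09 m)
Δp_min = 1.465e-26 kg·m/s

The more precisely we measure position, the greater the momentum disturbance.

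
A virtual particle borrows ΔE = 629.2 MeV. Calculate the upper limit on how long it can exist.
5.231 × 10^-25 s

Using the energy-time uncertainty principle:
ΔEΔt ≥ ℏ/2

For a virtual particle borrowing energy ΔE, the maximum lifetime is:
Δt_max = ℏ/(2ΔE)

Converting energy:
ΔE = 629.2 MeV = 1.008e-10 J

Δt_max = (1.055e-34 J·s) / (2 × 1.008e-10 J)
Δt_max = 5.231e-25 s = 5.231 × 10^-25 s

Virtual particles with higher borrowed energy exist for shorter times.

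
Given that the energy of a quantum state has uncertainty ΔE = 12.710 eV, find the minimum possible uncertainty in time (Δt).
25.893 as

Using the energy-time uncertainty principle:
ΔEΔt ≥ ℏ/2

The minimum uncertainty in time is:
Δt_min = ℏ/(2ΔE)
Δt_min = (1.055e-34 J·s) / (2 × 2.036e-18 J)
Δt_min = 2.589e-17 s = 25.893 as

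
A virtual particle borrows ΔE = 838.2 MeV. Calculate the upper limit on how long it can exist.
3.926 × 10^-25 s

Using the energy-time uncertainty principle:
ΔEΔt ≥ ℏ/2

For a virtual particle borrowing energy ΔE, the maximum lifetime is:
Δt_max = ℏ/(2ΔE)

Converting energy:
ΔE = 838.2 MeV = 1.343e-10 J

Δt_max = (1.055e-34 J·s) / (2 × 1.343e-10 J)
Δt_max = 3.926e-25 s = 3.926 × 10^-25 s

Virtual particles with higher borrowed energy exist for shorter times.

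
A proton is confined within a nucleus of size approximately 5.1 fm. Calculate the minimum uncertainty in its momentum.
1.034 × 10^-20 kg·m/s

Using the Heisenberg uncertainty principle:
ΔxΔp ≥ ℏ/2

With Δx ≈ L = 5.100e-15 m (the confinement size):
Δp_min = ℏ/(2Δx)
Δp_min = (1.055e-34 J·s) / (2 × 5.100e-15 m)
Δp_min = 1.034e-20 kg·m/s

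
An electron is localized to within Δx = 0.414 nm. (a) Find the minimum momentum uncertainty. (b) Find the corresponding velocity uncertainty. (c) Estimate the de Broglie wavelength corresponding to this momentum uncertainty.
(a) Δp_min = 1.274 × 10^-25 kg·m/s
(b) Δv_min = 139.816 km/s
(c) λ_dB = 5.202 nm

Step-by-step:

(a) From the uncertainty principle:
Δp_min = ℏ/(2Δx) = (1.055e-34 J·s)/(2 × 4.140e-10 m) = 1.274e-25 kg·m/s

(b) The velocity uncertainty:
Δv = Δp/m = (1.274e-25 kg·m/s)/(9.109e-31 kg) = 1.398e+05 m/s = 139.816 km/s

(c) The de Broglie wavelength for this momentum:
λ = h/p = (6.626e-34 J·s)/(1.274e-25 kg·m/s) = 5.202e-09 m = 5.202 nm

Note: The de Broglie wavelength is comparable to the localization size, as expected from wave-particle duality.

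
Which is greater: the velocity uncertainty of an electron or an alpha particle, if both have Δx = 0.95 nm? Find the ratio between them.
The electron has the larger minimum velocity uncertainty, by a ratio of 7294.3.

For both particles, Δp_min = ℏ/(2Δx) = 5.550e-26 kg·m/s (same for both).

The velocity uncertainty is Δv = Δp/m:
- electron: Δv = 5.550e-26 / 9.109e-31 = 6.093e+04 m/s = 60.930 km/s
- alpha particle: Δv = 5.550e-26 / 6.645e-27 = 8.353e+00 m/s = 8.353 m/s

Ratio: 6.093e+04 / 8.353e+00 = 7294.3

The lighter particle has larger velocity uncertainty because Δv ∝ 1/m.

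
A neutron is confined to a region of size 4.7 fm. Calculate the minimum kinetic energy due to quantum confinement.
234.509 keV

Using the uncertainty principle:

1. Position uncertainty: Δx ≈ 4.700e-15 m
2. Minimum momentum uncertainty: Δp = ℏ/(2Δx) = 1.122e-20 kg·m/s
3. Minimum kinetic energy:
   KE = (Δp)²/(2m) = (1.122e-20)²/(2 × 1.675e-27 kg)
   KE = 3.757e-14 J = 234.509 keV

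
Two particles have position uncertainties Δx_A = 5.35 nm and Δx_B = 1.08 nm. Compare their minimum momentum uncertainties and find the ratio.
Particle B has the larger minimum momentum uncertainty, by a factor of 4.95.

For each particle, the minimum momentum uncertainty is Δp_min = ℏ/(2Δx):

Particle A: Δp_A = ℏ/(2×5.350e-09 m) = 9.856e-27 kg·m/s
Particle B: Δp_B = ℏ/(2×1.080e-09 m) = 4.882e-26 kg·m/s

Ratio: Δp_B/Δp_A = 4.95

Since Δp_min ∝ 1/Δx, the particle with smaller position uncertainty (B) has larger momentum uncertainty.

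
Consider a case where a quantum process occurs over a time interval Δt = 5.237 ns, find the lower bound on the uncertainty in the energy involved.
62.842 neV

Using the energy-time uncertainty principle:
ΔEΔt ≥ ℏ/2

The minimum uncertainty in energy is:
ΔE_min = ℏ/(2Δt)
ΔE_min = (1.055e-34 J·s) / (2 × 5.237e-09 s)
ΔE_min = 1.007e-26 J = 62.842 neV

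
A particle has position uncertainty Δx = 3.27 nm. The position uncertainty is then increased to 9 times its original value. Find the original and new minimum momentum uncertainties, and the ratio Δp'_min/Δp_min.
Original Δp_min = 1.612 × 10^-26 kg·m/s; new Δp'_min = 1.792 × 10^-27 kg·m/s; ratio Δp'_min/Δp_min = 1/9.

From the uncertainty principle ΔxΔp ≥ ℏ/2, the minimum momentum uncertainty is Δp_min = ℏ/(2Δx).

Original (Δx = 3.27 nm = 3.270e-09 m):
Δp_min = (1.055e-34 J·s)/(2 × 3.270e-09 m) = 1.612e-26 kg·m/s

When Δx → 9Δx:
Δp'_min = ℏ/(2 × 9Δx) = (1/9) × ℏ/(2Δx) = (1/9) × Δp_min
Δp'_min = 1/9 × 1.612e-26 kg·m/s = 1.792e-27 kg·m/s

Since Δp_min ∝ 1/Δx, when Δx is increased to 9 times its original value, Δp_min decreases to 1/9 of its original value.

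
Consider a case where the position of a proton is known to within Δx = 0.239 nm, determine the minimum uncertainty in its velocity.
131.902 m/s

Using the Heisenberg uncertainty principle and Δp = mΔv:
ΔxΔp ≥ ℏ/2
Δx(mΔv) ≥ ℏ/2

The minimum uncertainty in velocity is:
Δv_min = ℏ/(2mΔx)
Δv_min = (1.055e-34 J·s) / (2 × 1.673e-27 kg × 2.390e-10 m)
Δv_min = 1.319e+02 m/s = 131.902 m/s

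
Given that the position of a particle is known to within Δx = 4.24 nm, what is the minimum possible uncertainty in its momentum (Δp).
1.244 × 10^-26 kg·m/s

Using the Heisenberg uncertainty principle:
ΔxΔp ≥ ℏ/2

The minimum uncertainty in momentum is:
Δp_min = ℏ/(2Δx)
Δp_min = (1.055e-34 J·s) / (2 × 4.240e-09 m)
Δp_min = 1.244e-26 kg·m/s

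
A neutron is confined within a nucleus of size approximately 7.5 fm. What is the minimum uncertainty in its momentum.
7.030 × 10^-21 kg·m/s

Using the Heisenberg uncertainty principle:
ΔxΔp ≥ ℏ/2

With Δx ≈ L = 7.500e-15 m (the confinement size):
Δp_min = ℏ/(2Δx)
Δp_min = (1.055e-34 J·s) / (2 × 7.500e-15 m)
Δp_min = 7.030e-21 kg·m/s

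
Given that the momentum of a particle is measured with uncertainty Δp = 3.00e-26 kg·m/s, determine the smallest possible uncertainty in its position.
1.758 nm

Using the Heisenberg uncertainty principle:
ΔxΔp ≥ ℏ/2

The minimum uncertainty in position is:
Δx_min = ℏ/(2Δp)
Δx_min = (1.055e-34 J·s) / (2 × 3.000e-26 kg·m/s)
Δx_min = 1.758e-09 m = 1.758 nm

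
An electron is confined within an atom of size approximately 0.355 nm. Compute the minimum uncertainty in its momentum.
1.485 × 10^-25 kg·m/s

Using the Heisenberg uncertainty principle:
ΔxΔp ≥ ℏ/2

With Δx ≈ L = 3.550e-10 m (the confinement size):
Δp_min = ℏ/(2Δx)
Δp_min = (1.055e-34 J·s) / (2 × 3.550e-10 m)
Δp_min = 1.485e-25 kg·m/s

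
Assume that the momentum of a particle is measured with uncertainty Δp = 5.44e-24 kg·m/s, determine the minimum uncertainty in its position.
9.693 pm

Using the Heisenberg uncertainty principle:
ΔxΔp ≥ ℏ/2

The minimum uncertainty in position is:
Δx_min = ℏ/(2Δp)
Δx_min = (1.055e-34 J·s) / (2 × 5.440e-24 kg·m/s)
Δx_min = 9.693e-12 m = 9.693 pm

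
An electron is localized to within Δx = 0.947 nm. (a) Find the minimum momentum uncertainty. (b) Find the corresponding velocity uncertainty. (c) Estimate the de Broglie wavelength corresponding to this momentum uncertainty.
(a) Δp_min = 5.568 × 10^-26 kg·m/s
(b) Δv_min = 61.123 km/s
(c) λ_dB = 11.900 nm

Step-by-step:

(a) From the uncertainty principle:
Δp_min = ℏ/(2Δx) = (1.055e-34 J·s)/(2 × 9.470e-10 m) = 5.568e-26 kg·m/s

(b) The velocity uncertainty:
Δv = Δp/m = (5.568e-26 kg·m/s)/(9.109e-31 kg) = 6.112e+04 m/s = 61.123 km/s

(c) The de Broglie wavelength for this momentum:
λ = h/p = (6.626e-34 J·s)/(5.568e-26 kg·m/s) = 1.190e-08 m = 11.900 nm

Note: The de Broglie wavelength is comparable to the localization size, as expected from wave-particle duality.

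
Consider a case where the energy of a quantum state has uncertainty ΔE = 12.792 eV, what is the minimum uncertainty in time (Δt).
25.727 as

Using the energy-time uncertainty principle:
ΔEΔt ≥ ℏ/2

The minimum uncertainty in time is:
Δt_min = ℏ/(2ΔE)
Δt_min = (1.055e-34 J·s) / (2 × 2.050e-18 J)
Δt_min = 2.573e-17 s = 25.727 as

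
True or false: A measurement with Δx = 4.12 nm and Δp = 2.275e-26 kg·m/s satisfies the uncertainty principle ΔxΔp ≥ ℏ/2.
Yes, it satisfies the uncertainty principle.

Calculate the product ΔxΔp:
ΔxΔp = (4.120e-09 m) × (2.275e-26 kg·m/s)
ΔxΔp = 9.373e-35 J·s

Compare to the minimum allowed value ℏ/2:
ℏ/2 = 5.273e-35 J·s

Since ΔxΔp = 9.373e-35 J·s ≥ 5.273e-35 J·s = ℏ/2,
the measurement satisfies the uncertainty principle.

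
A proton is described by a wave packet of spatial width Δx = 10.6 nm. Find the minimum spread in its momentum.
4.974 × 10^-27 kg·m/s

For a wave packet, the spatial width Δx and momentum spread Δp are related by the uncertainty principle:
ΔxΔp ≥ ℏ/2

The minimum momentum spread is:
Δp_min = ℏ/(2Δx)
Δp_min = (1.055e-34 J·s) / (2 × 1.060e-08 m)
Δp_min = 4.974e-27 kg·m/s

A wave packet cannot have both a well-defined position and well-defined momentum.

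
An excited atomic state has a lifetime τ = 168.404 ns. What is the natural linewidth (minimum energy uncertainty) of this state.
1.954 neV

Using the energy-time uncertainty principle:
ΔEΔt ≥ ℏ/2

The lifetime τ represents the time uncertainty Δt.
The natural linewidth (minimum energy uncertainty) is:

ΔE = ℏ/(2τ)
ΔE = (1.055e-34 J·s) / (2 × 1.684e-07 s)
ΔE = 3.131e-28 J = 1.954 neV

This natural linewidth limits the precision of spectroscopic measurements.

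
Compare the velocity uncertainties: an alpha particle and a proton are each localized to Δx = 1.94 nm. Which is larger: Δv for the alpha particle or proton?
The proton has the larger minimum velocity uncertainty, by a ratio of 4.0.

For both particles, Δp_min = ℏ/(2Δx) = 2.718e-26 kg·m/s (same for both).

The velocity uncertainty is Δv = Δp/m:
- alpha particle: Δv = 2.718e-26 / 6.645e-27 = 4.090e+00 m/s = 4.090 m/s
- proton: Δv = 2.718e-26 / 1.673e-27 = 1.625e+01 m/s = 16.250 m/s

Ratio: 1.625e+01 / 4.090e+00 = 4.0

The lighter particle has larger velocity uncertainty because Δv ∝ 1/m.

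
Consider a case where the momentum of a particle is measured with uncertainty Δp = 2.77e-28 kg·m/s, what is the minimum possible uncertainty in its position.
190.356 nm

Using the Heisenberg uncertainty principle:
ΔxΔp ≥ ℏ/2

The minimum uncertainty in position is:
Δx_min = ℏ/(2Δp)
Δx_min = (1.055e-34 J·s) / (2 × 2.770e-28 kg·m/s)
Δx_min = 1.904e-07 m = 190.356 nm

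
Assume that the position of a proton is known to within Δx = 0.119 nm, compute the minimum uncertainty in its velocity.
264.912 m/s

Using the Heisenberg uncertainty principle and Δp = mΔv:
ΔxΔp ≥ ℏ/2
Δx(mΔv) ≥ ℏ/2

The minimum uncertainty in velocity is:
Δv_min = ℏ/(2mΔx)
Δv_min = (1.055e-34 J·s) / (2 × 1.673e-27 kg × 1.190e-10 m)
Δv_min = 2.649e+02 m/s = 264.912 m/s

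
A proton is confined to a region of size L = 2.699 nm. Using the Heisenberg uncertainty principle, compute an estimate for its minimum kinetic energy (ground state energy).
712.112 neV

Using the uncertainty principle to estimate ground state energy:

1. The position uncertainty is approximately the confinement size:
   Δx ≈ L = 2.699e-09 m

2. From ΔxΔp ≥ ℏ/2, the minimum momentum uncertainty is:
   Δp ≈ ℏ/(2L) = 1.954e-26 kg·m/s

3. The kinetic energy is approximately:
   KE ≈ (Δp)²/(2m) = (1.954e-26)²/(2 × 1.673e-27 kg)
   KE ≈ 1.141e-25 J = 712.112 neV

This is an order-of-magnitude estimate of the ground state energy.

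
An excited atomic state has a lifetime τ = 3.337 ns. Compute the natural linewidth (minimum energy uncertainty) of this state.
98.623 neV

Using the energy-time uncertainty principle:
ΔEΔt ≥ ℏ/2

The lifetime τ represents the time uncertainty Δt.
The natural linewidth (minimum energy uncertainty) is:

ΔE = ℏ/(2τ)
ΔE = (1.055e-34 J·s) / (2 × 3.337e-09 s)
ΔE = 1.580e-26 J = 98.623 neV

This natural linewidth limits the precision of spectroscopic measurements.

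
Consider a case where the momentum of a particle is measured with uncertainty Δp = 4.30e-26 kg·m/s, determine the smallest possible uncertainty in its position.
1.226 nm

Using the Heisenberg uncertainty principle:
ΔxΔp ≥ ℏ/2

The minimum uncertainty in position is:
Δx_min = ℏ/(2Δp)
Δx_min = (1.055e-34 J·s) / (2 × 4.300e-26 kg·m/s)
Δx_min = 1.226e-09 m = 1.226 nm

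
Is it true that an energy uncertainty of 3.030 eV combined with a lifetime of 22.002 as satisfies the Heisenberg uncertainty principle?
No, it violates the uncertainty relation.

Calculate the product ΔEΔt:
ΔE = 3.030 eV = 4.855e-19 J
ΔEΔt = (4.855e-19 J) × (2.200e-17 s)
ΔEΔt = 1.068e-35 J·s

Compare to the minimum allowed value ℏ/2:
ℏ/2 = 5.273e-35 J·s

Since ΔEΔt = 1.068e-35 J·s < 5.273e-35 J·s = ℏ/2,
this violates the uncertainty relation.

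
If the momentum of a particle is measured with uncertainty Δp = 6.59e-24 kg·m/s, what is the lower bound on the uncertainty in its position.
8.001 pm

Using the Heisenberg uncertainty principle:
ΔxΔp ≥ ℏ/2

The minimum uncertainty in position is:
Δx_min = ℏ/(2Δp)
Δx_min = (1.055e-34 J·s) / (2 × 6.590e-24 kg·m/s)
Δx_min = 8.001e-12 m = 8.001 pm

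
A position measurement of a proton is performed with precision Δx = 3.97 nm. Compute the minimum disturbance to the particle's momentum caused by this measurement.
1.328 × 10^-26 kg·m/s

The uncertainty principle implies that measuring position disturbs momentum:
ΔxΔp ≥ ℏ/2

When we measure position with precision Δx, we necessarily introduce a momentum uncertainty:
Δp ≥ ℏ/(2Δx)
Δp_min = (1.055e-34 J·s) / (2 × 3.970e-09 m)
Δp_min = 1.328e-26 kg·m/s

The more precisely we measure position, the greater the momentum disturbance.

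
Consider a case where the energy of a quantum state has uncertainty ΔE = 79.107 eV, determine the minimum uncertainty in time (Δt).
4.160 as

Using the energy-time uncertainty principle:
ΔEΔt ≥ ℏ/2

The minimum uncertainty in time is:
Δt_min = ℏ/(2ΔE)
Δt_min = (1.055e-34 J·s) / (2 × 1.267e-17 J)
Δt_min = 4.160e-18 s = 4.160 as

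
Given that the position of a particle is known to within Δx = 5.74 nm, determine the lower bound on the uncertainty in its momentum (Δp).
9.186 × 10^-27 kg·m/s

Using the Heisenberg uncertainty principle:
ΔxΔp ≥ ℏ/2

The minimum uncertainty in momentum is:
Δp_min = ℏ/(2Δx)
Δp_min = (1.055e-34 J·s) / (2 × 5.740e-09 m)
Δp_min = 9.186e-27 kg·m/s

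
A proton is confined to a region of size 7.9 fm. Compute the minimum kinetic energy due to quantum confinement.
83.119 keV

Using the uncertainty principle:

1. Position uncertainty: Δx ≈ 7.900e-15 m
2. Minimum momentum uncertainty: Δp = ℏ/(2Δx) = 6.675e-21 kg·m/s
3. Minimum kinetic energy:
   KE = (Δp)²/(2m) = (6.675e-21)²/(2 × 1.673e-27 kg)
   KE = 1.332e-14 J = 83.119 keV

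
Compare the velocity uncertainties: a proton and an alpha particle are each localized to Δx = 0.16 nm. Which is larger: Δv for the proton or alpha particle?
The proton has the larger minimum velocity uncertainty, by a ratio of 4.0.

For both particles, Δp_min = ℏ/(2Δx) = 3.296e-25 kg·m/s (same for both).

The velocity uncertainty is Δv = Δp/m:
- proton: Δv = 3.296e-25 / 1.673e-27 = 1.970e+02 m/s = 197.028 m/s
- alpha particle: Δv = 3.296e-25 / 6.645e-27 = 4.960e+01 m/s = 49.597 m/s

Ratio: 1.970e+02 / 4.960e+01 = 4.0

The lighter particle has larger velocity uncertainty because Δv ∝ 1/m.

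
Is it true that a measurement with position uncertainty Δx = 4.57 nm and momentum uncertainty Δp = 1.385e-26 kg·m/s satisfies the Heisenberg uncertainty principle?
Yes, it satisfies the uncertainty principle.

Calculate the product ΔxΔp:
ΔxΔp = (4.570e-09 m) × (1.385e-26 kg·m/s)
ΔxΔp = 6.329e-35 J·s

Compare to the minimum allowed value ℏ/2:
ℏ/2 = 5.273e-35 J·s

Since ΔxΔp = 6.329e-35 J·s ≥ 5.273e-35 J·s = ℏ/2,
the measurement satisfies the uncertainty principle.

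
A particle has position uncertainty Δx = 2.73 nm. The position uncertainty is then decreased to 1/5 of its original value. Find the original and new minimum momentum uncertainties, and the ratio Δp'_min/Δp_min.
Original Δp_min = 1.931 × 10^-26 kg·m/s; new Δp'_min = 9.657 × 10^-26 kg·m/s; ratio Δp'_min/Δp_min = 5.

From the uncertainty principle ΔxΔp ≥ ℏ/2, the minimum momentum uncertainty is Δp_min = ℏ/(2Δx).

Original (Δx = 2.73 nm = 2.730e-09 m):
Δp_min = (1.055e-34 J·s)/(2 × 2.730e-09 m) = 1.931e-26 kg·m/s

When Δx → (1/5)Δx:
Δp'_min = ℏ/(2 × (1/5)Δx) = 5 × ℏ/(2Δx) = 5 × Δp_min
Δp'_min = 5 × 1.931e-26 kg·m/s = 9.657e-26 kg·m/s

Since Δp_min ∝ 1/Δx, when Δx is decreased to 1/5 of its original value, Δp_min increases to 5 times its original value.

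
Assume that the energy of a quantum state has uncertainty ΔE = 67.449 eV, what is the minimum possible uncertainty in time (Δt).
4.879 as

Using the energy-time uncertainty principle:
ΔEΔt ≥ ℏ/2

The minimum uncertainty in time is:
Δt_min = ℏ/(2ΔE)
Δt_min = (1.055e-34 J·s) / (2 × 1.081e-17 J)
Δt_min = 4.879e-18 s = 4.879 as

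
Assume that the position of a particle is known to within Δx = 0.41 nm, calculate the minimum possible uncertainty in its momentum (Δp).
1.286 × 10^-25 kg·m/s

Using the Heisenberg uncertainty principle:
ΔxΔp ≥ ℏ/2

The minimum uncertainty in momentum is:
Δp_min = ℏ/(2Δx)
Δp_min = (1.055e-34 J·s) / (2 × 4.100e-10 m)
Δp_min = 1.286e-25 kg·m/s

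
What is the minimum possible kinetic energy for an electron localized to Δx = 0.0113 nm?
74.594 eV

Localizing a particle requires giving it sufficient momentum uncertainty:

1. From uncertainty principle: Δp ≥ ℏ/(2Δx)
   Δp_min = (1.055e-34 J·s) / (2 × 1.130e-11 m)
   Δp_min = 4.666e-24 kg·m/s

2. This momentum uncertainty corresponds to kinetic energy:
   KE ≈ (Δp)²/(2m) = (4.666e-24)²/(2 × 9.109e-31 kg)
   KE = 1.195e-17 J = 74.594 eV

Tighter localization requires more energy.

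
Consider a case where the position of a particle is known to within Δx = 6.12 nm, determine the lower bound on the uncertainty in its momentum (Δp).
8.616 × 10^-27 kg·m/s

Using the Heisenberg uncertainty principle:
ΔxΔp ≥ ℏ/2

The minimum uncertainty in momentum is:
Δp_min = ℏ/(2Δx)
Δp_min = (1.055e-34 J·s) / (2 × 6.120e-09 m)
Δp_min = 8.616e-27 kg·m/s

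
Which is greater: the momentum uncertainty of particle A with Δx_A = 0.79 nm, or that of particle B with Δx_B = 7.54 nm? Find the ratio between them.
Particle A has the larger minimum momentum uncertainty, by a factor of 9.54.

For each particle, the minimum momentum uncertainty is Δp_min = ℏ/(2Δx):

Particle A: Δp_A = ℏ/(2×7.900e-10 m) = 6.675e-26 kg·m/s
Particle B: Δp_B = ℏ/(2×7.540e-09 m) = 6.993e-27 kg·m/s

Ratio: Δp_A/Δp_B = 9.54

Since Δp_min ∝ 1/Δx, the particle with smaller position uncertainty (A) has larger momentum uncertainty.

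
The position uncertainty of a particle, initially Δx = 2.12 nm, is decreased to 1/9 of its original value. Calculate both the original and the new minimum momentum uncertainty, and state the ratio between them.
Original Δp_min = 2.487 × 10^-26 kg·m/s; new Δp'_min = 2.238 × 10^-25 kg·m/s; ratio Δp'_min/Δp_min = 9.

From the uncertainty principle ΔxΔp ≥ ℏ/2, the minimum momentum uncertainty is Δp_min = ℏ/(2Δx).

Original (Δx = 2.12 nm = 2.120e-09 m):
Δp_min = (1.055e-34 J·s)/(2 × 2.120e-09 m) = 2.487e-26 kg·m/s

When Δx → (1/9)Δx:
Δp'_min = ℏ/(2 × (1/9)Δx) = 9 × ℏ/(2Δx) = 9 × Δp_min
Δp'_min = 9 × 2.487e-26 kg·m/s = 2.238e-25 kg·m/s

Since Δp_min ∝ 1/Δx, when Δx is decreased to 1/9 of its original value, Δp_min increases to 9 times its original value.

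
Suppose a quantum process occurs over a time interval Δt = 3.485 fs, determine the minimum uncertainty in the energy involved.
94.435 meV

Using the energy-time uncertainty principle:
ΔEΔt ≥ ℏ/2

The minimum uncertainty in energy is:
ΔE_min = ℏ/(2Δt)
ΔE_min = (1.055e-34 J·s) / (2 × 3.485e-15 s)
ΔE_min = 1.513e-20 J = 94.435 meV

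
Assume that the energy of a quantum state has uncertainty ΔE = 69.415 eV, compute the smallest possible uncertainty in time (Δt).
4.741 as

Using the energy-time uncertainty principle:
ΔEΔt ≥ ℏ/2

The minimum uncertainty in time is:
Δt_min = ℏ/(2ΔE)
Δt_min = (1.055e-34 J·s) / (2 × 1.112e-17 J)
Δt_min = 4.741e-18 s = 4.741 as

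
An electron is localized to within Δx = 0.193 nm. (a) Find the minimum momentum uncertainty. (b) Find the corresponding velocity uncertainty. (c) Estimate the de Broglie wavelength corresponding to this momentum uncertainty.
(a) Δp_min = 2.732 × 10^-25 kg·m/s
(b) Δv_min = 299.916 km/s
(c) λ_dB = 2.425 nm

Step-by-step:

(a) From the uncertainty principle:
Δp_min = ℏ/(2Δx) = (1.055e-34 J·s)/(2 × 1.930e-10 m) = 2.732e-25 kg·m/s

(b) The velocity uncertainty:
Δv = Δp/m = (2.732e-25 kg·m/s)/(9.109e-31 kg) = 2.999e+05 m/s = 299.916 km/s

(c) The de Broglie wavelength for this momentum:
λ = h/p = (6.626e-34 J·s)/(2.732e-25 kg·m/s) = 2.425e-09 m = 2.425 nm

Note: The de Broglie wavelength is comparable to the localization size, as expected from wave-particle duality.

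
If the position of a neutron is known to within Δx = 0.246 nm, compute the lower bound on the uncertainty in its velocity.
127.972 m/s

Using the Heisenberg uncertainty principle and Δp = mΔv:
ΔxΔp ≥ ℏ/2
Δx(mΔv) ≥ ℏ/2

The minimum uncertainty in velocity is:
Δv_min = ℏ/(2mΔx)
Δv_min = (1.055e-34 J·s) / (2 × 1.675e-27 kg × 2.460e-10 m)
Δv_min = 1.280e+02 m/s = 127.972 m/s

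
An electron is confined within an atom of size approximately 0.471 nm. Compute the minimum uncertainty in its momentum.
1.120 × 10^-25 kg·m/s

Using the Heisenberg uncertainty principle:
ΔxΔp ≥ ℏ/2

With Δx ≈ L = 4.710e-10 m (the confinement size):
Δp_min = ℏ/(2Δx)
Δp_min = (1.055e-34 J·s) / (2 × 4.710e-10 m)
Δp_min = 1.120e-25 kg·m/s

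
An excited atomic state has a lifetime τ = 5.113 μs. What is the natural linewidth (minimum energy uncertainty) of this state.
64.367 peV

Using the energy-time uncertainty principle:
ΔEΔt ≥ ℏ/2

The lifetime τ represents the time uncertainty Δt.
The natural linewidth (minimum energy uncertainty) is:

ΔE = ℏ/(2τ)
ΔE = (1.055e-34 J·s) / (2 × 5.113e-06 s)
ΔE = 1.031e-29 J = 64.367 peV

This natural linewidth limits the precision of spectroscopic measurements.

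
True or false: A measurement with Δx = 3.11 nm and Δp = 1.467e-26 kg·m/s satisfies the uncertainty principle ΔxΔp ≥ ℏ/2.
No, it violates the uncertainty principle (impossible measurement).

Calculate the product ΔxΔp:
ΔxΔp = (3.110e-09 m) × (1.467e-26 kg·m/s)
ΔxΔp = 4.562e-35 J·s

Compare to the minimum allowed value ℏ/2:
ℏ/2 = 5.273e-35 J·s

Since ΔxΔp = 4.562e-35 J·s < 5.273e-35 J·s = ℏ/2,
the measurement violates the uncertainty principle.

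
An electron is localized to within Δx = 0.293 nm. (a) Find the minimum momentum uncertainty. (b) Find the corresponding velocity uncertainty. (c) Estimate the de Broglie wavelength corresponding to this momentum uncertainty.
(a) Δp_min = 1.800 × 10^-25 kg·m/s
(b) Δv_min = 197.556 km/s
(c) λ_dB = 3.682 nm

Step-by-step:

(a) From the uncertainty principle:
Δp_min = ℏ/(2Δx) = (1.055e-34 J·s)/(2 × 2.930e-10 m) = 1.800e-25 kg·m/s

(b) The velocity uncertainty:
Δv = Δp/m = (1.800e-25 kg·m/s)/(9.109e-31 kg) = 1.976e+05 m/s = 197.556 km/s

(c) The de Broglie wavelength for this momentum:
λ = h/p = (6.626e-34 J·s)/(1.800e-25 kg·m/s) = 3.682e-09 m = 3.682 nm

Note: The de Broglie wavelength is comparable to the localization size, as expected from wave-particle duality.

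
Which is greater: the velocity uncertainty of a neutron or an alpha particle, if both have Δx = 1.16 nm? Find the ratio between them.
The neutron has the larger minimum velocity uncertainty, by a ratio of 4.0.

For both particles, Δp_min = ℏ/(2Δx) = 4.546e-26 kg·m/s (same for both).

The velocity uncertainty is Δv = Δp/m:
- neutron: Δv = 4.546e-26 / 1.675e-27 = 2.714e+01 m/s = 27.139 m/s
- alpha particle: Δv = 4.546e-26 / 6.645e-27 = 6.841e+00 m/s = 6.841 m/s

Ratio: 2.714e+01 / 6.841e+00 = 4.0

The lighter particle has larger velocity uncertainty because Δv ∝ 1/m.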